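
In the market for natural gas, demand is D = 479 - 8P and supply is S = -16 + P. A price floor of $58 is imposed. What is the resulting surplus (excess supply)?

Equilibrium price would be P* = 55, so the floor at 58 binds.
At P = 58: D = 15, S = 42.
Surplus = 42 − 15 = 27.

Surplus = 27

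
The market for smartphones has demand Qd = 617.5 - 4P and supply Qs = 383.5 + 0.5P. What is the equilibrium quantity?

Q* = 409.5

Set Qd = Qs: 617.5 - 4P = 383.5 + 0.5P.
234 = 4.5P, so P* = 52.
Q* = 617.5 − 4(52) = 409.5.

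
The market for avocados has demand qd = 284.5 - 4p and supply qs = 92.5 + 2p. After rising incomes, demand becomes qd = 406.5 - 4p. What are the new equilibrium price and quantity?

p' = 157/3, q' = 1183/6

Original equilibrium: p* = 32, q* = 156.5.
New equilibrium: 406.5 - 4p = 92.5 + 2p, so 314 = 6p and p' = 157/3; q' = 406.5 − 4(157/3) = 1183/6.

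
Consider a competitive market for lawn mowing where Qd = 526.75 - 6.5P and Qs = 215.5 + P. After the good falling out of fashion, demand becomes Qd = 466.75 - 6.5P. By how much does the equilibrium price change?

Original equilibrium: P* = 41.5, Q* = 257.
New equilibrium: 466.75 - 6.5P = 215.5 + P, so 251.25 = 7.5P and P' = 33.5; Q' = 466.75 − 6.5(33.5) = 249.
Change in price: 33.5 − 41.5 = -8.

ΔP = -8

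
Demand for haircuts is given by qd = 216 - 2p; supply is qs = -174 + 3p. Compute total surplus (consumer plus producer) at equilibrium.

Equilibrium: 216 - 2p = -174 + 3p gives p* = 78, q* = 60.
Demand choke price: p = 108; supply starts at p = 58.
CS = ½(108 − 78)(60) = 900; PS = ½(78 − 58)(60) = 600.

Total surplus = 1500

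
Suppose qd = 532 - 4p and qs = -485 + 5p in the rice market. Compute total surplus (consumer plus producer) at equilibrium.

Total surplus = 1440

Equilibrium: 532 - 4p = -485 + 5p gives p* = 113, q* = 80.
Demand choke price: p = 133; supply starts at p = 97.
CS = ½(133 − 113)(80) = 800; PS = ½(113 − 97)(80) = 640.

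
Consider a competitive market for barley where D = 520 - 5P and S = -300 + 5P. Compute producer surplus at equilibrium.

Producer surplus = 1210

Equilibrium: 520 - 5P = -300 + 5P gives P* = 82, Q* = 110.
Supply starts at P = 60 (where S = 0).
PS = ½(82 − 60)(110) = 1210.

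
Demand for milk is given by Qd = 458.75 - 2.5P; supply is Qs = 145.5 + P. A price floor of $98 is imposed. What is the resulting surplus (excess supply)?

Equilibrium price would be P* = 89.5, so the floor at 98 binds.
At P = 98: Qd = 213.75, Qs = 243.5.
Surplus = 243.5 − 213.75 = 29.75.

Surplus = 29.75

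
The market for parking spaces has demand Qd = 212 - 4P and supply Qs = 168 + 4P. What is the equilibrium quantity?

Set Qd = Qs: 212 - 4P = 168 + 4P.
44 = 8P, so P* = 5.5.
Q* = 212 − 4(5.5) = 190.

Q* = 190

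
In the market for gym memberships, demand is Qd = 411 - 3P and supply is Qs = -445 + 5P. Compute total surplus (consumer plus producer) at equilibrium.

Total surplus = 2160

Equilibrium: 411 - 3P = -445 + 5P gives P* = 107, Q* = 90.
Demand choke price: P = 137; supply starts at P = 89.
CS = ½(137 − 107)(90) = 1350; PS = ½(107 − 89)(90) = 810.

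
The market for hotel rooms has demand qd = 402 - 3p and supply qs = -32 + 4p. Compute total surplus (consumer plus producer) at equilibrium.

Total surplus = 13608

Equilibrium: 402 - 3p = -32 + 4p gives p* = 62, q* = 216.
Demand choke price: p = 134; supply starts at p = 8.
CS = ½(134 − 62)(216) = 7776; PS = ½(62 − 8)(216) = 5832.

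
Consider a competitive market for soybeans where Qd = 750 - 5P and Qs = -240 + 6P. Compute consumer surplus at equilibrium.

Consumer surplus = 9000

Equilibrium: 750 - 5P = -240 + 6P gives P* = 90, Q* = 300.
Demand choke price (Qd = 0): P = 150.
CS = ½(150 − 90)(300) = 9000.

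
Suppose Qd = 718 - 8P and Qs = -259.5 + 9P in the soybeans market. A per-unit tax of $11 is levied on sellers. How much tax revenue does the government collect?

Tax revenue = 39534/17

Pre-tax equilibrium: P* = 57.5, Q* = 258.
Tax on sellers shifts supply to Qs = -259.5 + 9(P − 11) = -358.5 + 9P.
718 - 8P = -358.5 + 9P gives buyer price Pb = 2153/34; sellers receive Ps = 2153/34 − 11 = 1779/34.
New quantity: Q = 718 − 8(2153/34) = 3594/17.
Revenue = 11 × 3594/17 = 39534/17.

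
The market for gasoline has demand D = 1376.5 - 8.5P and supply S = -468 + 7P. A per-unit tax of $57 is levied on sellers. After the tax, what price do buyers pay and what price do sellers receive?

Buyers pay 4487/31, sellers receive 2720/31

Pre-tax equilibrium: P* = 119, Q* = 365.
Tax on sellers shifts supply to S = -468 + 7(P − 57) = -867 + 7P.
1376.5 - 8.5P = -867 + 7P gives buyer price Pb = 4487/31; sellers receive Ps = 4487/31 − 57 = 2720/31.
New quantity: Q = 1376.5 − 8.5(4487/31) = 4532/31.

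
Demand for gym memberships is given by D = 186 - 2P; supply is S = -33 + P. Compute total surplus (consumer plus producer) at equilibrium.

Equilibrium: 186 - 2P = -33 + P gives P* = 73, Q* = 40.
Demand choke price: P = 93; supply starts at P = 33.
CS = ½(93 − 73)(40) = 400; PS = ½(73 − 33)(40) = 800.

Total surplus = 1200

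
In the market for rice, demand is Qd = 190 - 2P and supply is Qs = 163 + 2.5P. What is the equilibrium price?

P* = 6

Set Qd = Qs: 190 - 2P = 163 + 2.5P.
27 = 4.5P, so P* = 6.
Q* = 190 − 2(6) = 178.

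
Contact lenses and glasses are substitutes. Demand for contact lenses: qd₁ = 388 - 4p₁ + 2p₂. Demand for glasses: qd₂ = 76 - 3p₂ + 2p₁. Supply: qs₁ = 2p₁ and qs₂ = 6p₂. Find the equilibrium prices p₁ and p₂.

p₁ = 72.88, p₂ = 24.64

Market 1: 388 - 4p₁ + 2p₂ = 2p₁ → 6p₁ - 2p₂ = 388.
Market 2: 9p₂ - 2p₁ = 76.
Eliminating p₂: 9×(1) + 2×(2) gives 50p₁ = 3644, so p₁ = 72.88.
Back-substitute into (2): p₂ = (76 + 2×72.88) / 9 = 24.64.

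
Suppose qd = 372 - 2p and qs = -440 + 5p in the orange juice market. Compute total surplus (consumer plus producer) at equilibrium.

Total surplus = 6860

Equilibrium: 372 - 2p = -440 + 5p gives p* = 116, q* = 140.
Demand choke price: p = 186; supply starts at p = 88.
CS = ½(186 − 116)(140) = 4900; PS = ½(116 − 88)(140) = 1960.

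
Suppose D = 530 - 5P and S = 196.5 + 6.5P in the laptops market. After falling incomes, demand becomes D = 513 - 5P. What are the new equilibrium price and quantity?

Original equilibrium: P* = 29, Q* = 385.
New equilibrium: 513 - 5P = 196.5 + 6.5P, so 316.5 = 11.5P and P' = 633/23; Q' = 513 − 5(633/23) = 8634/23.

P' = 633/23, Q' = 8634/23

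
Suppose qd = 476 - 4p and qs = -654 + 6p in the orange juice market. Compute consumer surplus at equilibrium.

Consumer surplus = 72

Equilibrium: 476 - 4p = -654 + 6p gives p* = 113, q* = 24.
Demand choke price (qd = 0): p = 119.
CS = ½(119 − 113)(24) = 72.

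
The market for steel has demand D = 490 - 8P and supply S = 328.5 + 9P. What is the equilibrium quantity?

Set D = S: 490 - 8P = 328.5 + 9P.
161.5 = 17P, so P* = 9.5.
Q* = 490 − 8(9.5) = 414.

Q* = 414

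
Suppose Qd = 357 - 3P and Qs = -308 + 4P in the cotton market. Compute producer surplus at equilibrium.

Producer surplus = 648

Equilibrium: 357 - 3P = -308 + 4P gives P* = 95, Q* = 72.
Supply starts at P = 77 (where Qs = 0).
PS = ½(95 − 77)(72) = 648.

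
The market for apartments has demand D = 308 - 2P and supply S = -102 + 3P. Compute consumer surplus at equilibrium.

Consumer surplus = 5184

Equilibrium: 308 - 2P = -102 + 3P gives P* = 82, Q* = 144.
Demand choke price (D = 0): P = 154.
CS = ½(154 − 82)(144) = 5184.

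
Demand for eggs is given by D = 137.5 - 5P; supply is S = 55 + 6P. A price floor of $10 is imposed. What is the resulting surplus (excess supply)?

Surplus = 27.5

Equilibrium price would be P* = 7.5, so the floor at 10 binds.
At P = 10: D = 87.5, S = 115.
Surplus = 115 − 87.5 = 27.5.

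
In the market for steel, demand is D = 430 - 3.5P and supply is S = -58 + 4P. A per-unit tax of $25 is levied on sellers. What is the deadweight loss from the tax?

Deadweight loss = 1750/3

Pre-tax equilibrium: P* = 976/15, Q* = 3034/15.
Tax on sellers shifts supply to S = -58 + 4(P − 25) = -158 + 4P.
430 - 3.5P = -158 + 4P gives buyer price Pb = 78.4; sellers receive Ps = 78.4 − 25 = 53.4.
New quantity: Q = 430 − 3.5(78.4) = 155.6.
DWL = ½ × 25 × (3034/15 − 155.6) = 1750/3.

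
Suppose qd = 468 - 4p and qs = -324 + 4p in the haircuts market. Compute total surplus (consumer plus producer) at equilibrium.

Total surplus = 1296

Equilibrium: 468 - 4p = -324 + 4p gives p* = 99, q* = 72.
Demand choke price: p = 117; supply starts at p = 81.
CS = ½(117 − 99)(72) = 648; PS = ½(99 − 81)(72) = 648.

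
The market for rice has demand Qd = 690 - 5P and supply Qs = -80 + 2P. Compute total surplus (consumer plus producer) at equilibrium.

Equilibrium: 690 - 5P = -80 + 2P gives P* = 110, Q* = 140.
Demand choke price: P = 138; supply starts at P = 40.
CS = ½(138 − 110)(140) = 1960; PS = ½(110 − 40)(140) = 4900.

Total surplus = 6860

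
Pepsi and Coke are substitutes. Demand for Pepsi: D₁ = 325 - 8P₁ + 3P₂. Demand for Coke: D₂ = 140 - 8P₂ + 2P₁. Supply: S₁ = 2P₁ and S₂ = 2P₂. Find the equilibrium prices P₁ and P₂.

P₁ = 1835/47, P₂ = 1025/47

Market 1: 325 - 8P₁ + 3P₂ = 2P₁ → 10P₁ - 3P₂ = 325.
Market 2: 10P₂ - 2P₁ = 140.
Eliminating P₂: 10×(1) + 3×(2) gives 94P₁ = 3670, so P₁ = 1835/47.
Back-substitute into (2): P₂ = (140 + 2×1835/47) / 10 = 1025/47.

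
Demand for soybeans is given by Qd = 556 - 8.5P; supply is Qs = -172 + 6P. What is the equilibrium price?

Set Qd = Qs: 556 - 8.5P = -172 + 6P.
728 = 14.5P, so P* = 1456/29.
Q* = 556 − 8.5(1456/29) = 3748/29.

P* = 1456/29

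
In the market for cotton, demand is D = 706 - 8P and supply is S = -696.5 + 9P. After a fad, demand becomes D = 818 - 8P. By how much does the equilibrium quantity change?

Original equilibrium: P* = 82.5, Q* = 46.
New equilibrium: 818 - 8P = -696.5 + 9P, so 1514.5 = 17P and P' = 3029/34; Q' = 818 − 8(3029/34) = 1790/17.
Change in quantity: 1790/17 − 46 = 1008/17.

ΔQ = 1008/17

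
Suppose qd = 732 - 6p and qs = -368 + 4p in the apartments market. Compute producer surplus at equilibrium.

Equilibrium: 732 - 6p = -368 + 4p gives p* = 110, q* = 72.
Supply starts at p = 92 (where qs = 0).
PS = ½(110 − 92)(72) = 648.

Producer surplus = 648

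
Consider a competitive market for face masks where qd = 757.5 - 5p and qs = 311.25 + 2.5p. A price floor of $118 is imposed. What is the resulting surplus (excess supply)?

Surplus = 438.75

Equilibrium price would be p* = 59.5, so the floor at 118 binds.
At p = 118: qd = 167.5, qs = 606.25.
Surplus = 606.25 − 167.5 = 438.75.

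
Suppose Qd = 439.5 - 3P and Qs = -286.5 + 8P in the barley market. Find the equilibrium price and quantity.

Set Qd = Qs: 439.5 - 3P = -286.5 + 8P.
726 = 11P, so P* = 66.
Q* = 439.5 − 3(66) = 241.5.

P* = 66, Q* = 241.5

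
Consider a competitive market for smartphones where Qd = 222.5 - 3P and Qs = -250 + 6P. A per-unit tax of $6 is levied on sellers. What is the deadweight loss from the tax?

Deadweight loss = 36

Pre-tax equilibrium: P* = 52.5, Q* = 65.
Tax on sellers shifts supply to Qs = -250 + 6(P − 6) = -286 + 6P.
222.5 - 3P = -286 + 6P gives buyer price Pb = 56.5; sellers receive Ps = 56.5 − 6 = 50.5.
New quantity: Q = 222.5 − 3(56.5) = 53.
DWL = ½ × 6 × (65 − 53) = 36.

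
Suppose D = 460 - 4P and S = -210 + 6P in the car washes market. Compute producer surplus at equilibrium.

Producer surplus = 3072

Equilibrium: 460 - 4P = -210 + 6P gives P* = 67, Q* = 192.
Supply starts at P = 35 (where S = 0).
PS = ½(67 − 35)(192) = 3072.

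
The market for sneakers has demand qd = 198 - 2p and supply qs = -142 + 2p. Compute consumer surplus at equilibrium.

Consumer surplus = 196

Equilibrium: 198 - 2p = -142 + 2p gives p* = 85, q* = 28.
Demand choke price (qd = 0): p = 99.
CS = ½(99 − 85)(28) = 196.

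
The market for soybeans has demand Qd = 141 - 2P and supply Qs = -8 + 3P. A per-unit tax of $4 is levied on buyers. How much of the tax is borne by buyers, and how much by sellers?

Pre-tax equilibrium: P* = 29.8, Q* = 81.4.
Tax on buyers shifts demand to Qd = 141 − 2(P + 4) = 133 - 2P.
133 - 2P = -8 + 3P gives seller price Ps = 28.2; buyers pay Pb = 28.2 + 4 = 32.2.
New quantity: Q = 141 − 2(32.2) = 76.6.
Buyer burden = 32.2 − 29.8 = 2.4; seller burden = 29.8 − 28.2 = 1.6.

Buyers bear $2.4, sellers bear $1.6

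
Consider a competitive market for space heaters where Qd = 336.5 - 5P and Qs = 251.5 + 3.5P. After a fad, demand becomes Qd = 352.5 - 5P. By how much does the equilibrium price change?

Original equilibrium: P* = 10, Q* = 286.5.
New equilibrium: 352.5 - 5P = 251.5 + 3.5P, so 101 = 8.5P and P' = 202/17; Q' = 352.5 − 5(202/17) = 9965/34.
Change in price: 202/17 − 10 = 32/17.

ΔP = 32/17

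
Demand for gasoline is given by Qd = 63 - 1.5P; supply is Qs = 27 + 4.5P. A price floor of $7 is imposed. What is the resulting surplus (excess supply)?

Surplus = 6

Equilibrium price would be P* = 6, so the floor at 7 binds.
At P = 7: Qd = 52.5, Qs = 58.5.
Surplus = 58.5 − 52.5 = 6.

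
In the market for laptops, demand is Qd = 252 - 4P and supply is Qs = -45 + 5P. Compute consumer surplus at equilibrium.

Consumer surplus = 1800

Equilibrium: 252 - 4P = -45 + 5P gives P* = 33, Q* = 120.
Demand choke price (Qd = 0): P = 63.
CS = ½(63 − 33)(120) = 1800.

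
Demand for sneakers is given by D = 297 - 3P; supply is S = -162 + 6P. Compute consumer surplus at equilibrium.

Equilibrium: 297 - 3P = -162 + 6P gives P* = 51, Q* = 144.
Demand choke price (D = 0): P = 99.
CS = ½(99 − 51)(144) = 3456.

Consumer surplus = 3456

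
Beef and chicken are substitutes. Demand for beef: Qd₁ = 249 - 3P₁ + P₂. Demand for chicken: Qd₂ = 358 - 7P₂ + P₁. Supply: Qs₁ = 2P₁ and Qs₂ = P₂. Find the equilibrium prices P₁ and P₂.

Market 1: 249 - 3P₁ + P₂ = 2P₁ → 5P₁ - P₂ = 249.
Market 2: 8P₂ - P₁ = 358.
Eliminating P₂: 8×(1) + 1×(2) gives 39P₁ = 2350, so P₁ = 2350/39.
Back-substitute into (2): P₂ = (358 + 1×2350/39) / 8 = 2039/39.

P₁ = 2350/39, P₂ = 2039/39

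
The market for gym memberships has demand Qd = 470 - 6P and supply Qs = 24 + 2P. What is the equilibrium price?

P* = 55.75

Set Qd = Qs: 470 - 6P = 24 + 2P.
446 = 8P, so P* = 55.75.
Q* = 470 − 6(55.75) = 135.5.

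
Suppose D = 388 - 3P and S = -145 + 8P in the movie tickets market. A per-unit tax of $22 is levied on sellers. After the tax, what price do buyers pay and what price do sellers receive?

Pre-tax equilibrium: P* = 533/11, Q* = 2669/11.
Tax on sellers shifts supply to S = -145 + 8(P − 22) = -321 + 8P.
388 - 3P = -321 + 8P gives buyer price Pb = 709/11; sellers receive Ps = 709/11 − 22 = 467/11.
New quantity: Q = 388 − 3(709/11) = 2141/11.

Buyers pay 709/11, sellers receive 467/11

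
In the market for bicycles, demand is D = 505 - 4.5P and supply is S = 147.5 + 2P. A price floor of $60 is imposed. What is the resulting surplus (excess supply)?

Equilibrium price would be P* = 55, so the floor at 60 binds.
At P = 60: D = 235, S = 267.5.
Surplus = 267.5 − 235 = 32.5.

Surplus = 32.5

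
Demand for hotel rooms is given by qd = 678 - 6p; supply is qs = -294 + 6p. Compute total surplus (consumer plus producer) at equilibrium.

Equilibrium: 678 - 6p = -294 + 6p gives p* = 81, q* = 192.
Demand choke price: p = 113; supply starts at p = 49.
CS = ½(113 − 81)(192) = 3072; PS = ½(81 − 49)(192) = 3072.

Total surplus = 6144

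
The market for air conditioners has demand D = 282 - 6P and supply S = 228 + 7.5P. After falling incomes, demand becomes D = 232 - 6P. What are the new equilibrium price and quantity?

Original equilibrium: P* = 4, Q* = 258.
New equilibrium: 232 - 6P = 228 + 7.5P, so 4 = 13.5P and P' = 8/27; Q' = 232 − 6(8/27) = 2072/9.

P' = 8/27, Q' = 2072/9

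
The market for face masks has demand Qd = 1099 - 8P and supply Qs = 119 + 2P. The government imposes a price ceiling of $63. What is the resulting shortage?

Equilibrium price would be P* = 98, so the ceiling at 63 binds.
At P = 63: Qd = 1099 − 8(63) = 595, Qs = 119 + 2(63) = 245.
Shortage = 595 − 245 = 350.

Shortage = 350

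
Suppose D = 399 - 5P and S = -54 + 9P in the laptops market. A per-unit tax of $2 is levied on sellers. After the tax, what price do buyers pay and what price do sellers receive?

Pre-tax equilibrium: P* = 453/14, Q* = 3321/14.
Tax on sellers shifts supply to S = -54 + 9(P − 2) = -72 + 9P.
399 - 5P = -72 + 9P gives buyer price Pb = 471/14; sellers receive Ps = 471/14 − 2 = 443/14.
New quantity: Q = 399 − 5(471/14) = 3231/14.

Buyers pay 471/14, sellers receive 443/14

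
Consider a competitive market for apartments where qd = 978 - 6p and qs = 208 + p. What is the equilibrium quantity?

Set qd = qs: 978 - 6p = 208 + p.
770 = 7p, so p* = 110.
q* = 978 − 6(110) = 318.

q* = 318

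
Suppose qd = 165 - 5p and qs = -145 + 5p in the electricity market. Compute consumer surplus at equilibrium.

Equilibrium: 165 - 5p = -145 + 5p gives p* = 31, q* = 10.
Demand choke price (qd = 0): p = 33.
CS = ½(33 − 31)(10) = 10.

Consumer surplus = 10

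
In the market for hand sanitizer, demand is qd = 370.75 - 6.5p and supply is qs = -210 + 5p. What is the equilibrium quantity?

Set qd = qs: 370.75 - 6.5p = -210 + 5p.
580.75 = 11.5p, so p* = 50.5.
q* = 370.75 − 6.5(50.5) = 42.5.

q* = 42.5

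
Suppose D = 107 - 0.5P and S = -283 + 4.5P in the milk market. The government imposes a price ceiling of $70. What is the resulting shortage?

Shortage = 40

Equilibrium price would be P* = 78, so the ceiling at 70 binds.
At P = 70: D = 107 − 0.5(70) = 72, S = -283 + 4.5(70) = 32.
Shortage = 72 − 32 = 40.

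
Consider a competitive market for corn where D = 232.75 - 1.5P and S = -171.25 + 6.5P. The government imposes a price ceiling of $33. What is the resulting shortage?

Equilibrium price would be P* = 50.5, so the ceiling at 33 binds.
At P = 33: D = 232.75 − 1.5(33) = 183.25, S = -171.25 + 6.5(33) = 43.25.
Shortage = 183.25 − 43.25 = 140.

Shortage = 140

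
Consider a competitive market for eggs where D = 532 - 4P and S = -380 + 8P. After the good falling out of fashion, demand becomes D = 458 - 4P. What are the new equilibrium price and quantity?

P' = 419/6, Q' = 536/3

Original equilibrium: P* = 76, Q* = 228.
New equilibrium: 458 - 4P = -380 + 8P, so 838 = 12P and P' = 419/6; Q' = 458 − 4(419/6) = 536/3.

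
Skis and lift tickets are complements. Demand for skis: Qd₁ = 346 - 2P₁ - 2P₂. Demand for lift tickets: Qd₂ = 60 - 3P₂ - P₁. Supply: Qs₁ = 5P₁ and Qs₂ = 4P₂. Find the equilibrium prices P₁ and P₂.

P₁ = 2302/47, P₂ = 74/47

Market 1: 346 - 2P₁ - 2P₂ = 5P₁ → 7P₁ + 2P₂ = 346.
Market 2: 7P₂ + P₁ = 60.
Eliminating P₂: 7×(1) − 2×(2) gives 47P₁ = 2302, so P₁ = 2302/47.
Back-substitute into (2): P₂ = (60 − 1×2302/47) / 7 = 74/47.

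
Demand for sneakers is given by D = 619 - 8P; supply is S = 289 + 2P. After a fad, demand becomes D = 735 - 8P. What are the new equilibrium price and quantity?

Original equilibrium: P* = 33, Q* = 355.
New equilibrium: 735 - 8P = 289 + 2P, so 446 = 10P and P' = 44.6; Q' = 735 − 8(44.6) = 378.2.

P' = 44.6, Q' = 378.2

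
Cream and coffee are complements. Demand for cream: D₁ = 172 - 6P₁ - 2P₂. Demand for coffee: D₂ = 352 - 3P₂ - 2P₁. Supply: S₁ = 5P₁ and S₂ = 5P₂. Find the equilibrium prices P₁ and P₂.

Market 1: 172 - 6P₁ - 2P₂ = 5P₁ → 11P₁ + 2P₂ = 172.
Market 2: 8P₂ + 2P₁ = 352.
Eliminating P₂: 8×(1) − 2×(2) gives 84P₁ = 672, so P₁ = 8.
Back-substitute into (2): P₂ = (352 − 2×8) / 8 = 42.

P₁ = 8, P₂ = 42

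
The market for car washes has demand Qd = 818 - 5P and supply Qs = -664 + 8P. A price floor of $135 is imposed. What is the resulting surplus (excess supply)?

Equilibrium price would be P* = 114, so the floor at 135 binds.
At P = 135: Qd = 143, Qs = 416.
Surplus = 416 − 143 = 273.

Surplus = 273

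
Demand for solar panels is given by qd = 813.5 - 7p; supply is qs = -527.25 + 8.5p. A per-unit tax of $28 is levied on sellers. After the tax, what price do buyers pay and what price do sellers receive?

Buyers pay 6315/62, sellers receive 4579/62

Pre-tax equilibrium: p* = 86.5, q* = 208.
Tax on sellers shifts supply to qs = -527.25 + 8.5(p − 28) = -765.25 + 8.5p.
813.5 - 7p = -765.25 + 8.5p gives buyer price pb = 6315/62; sellers receive ps = 6315/62 − 28 = 4579/62.
New quantity: q = 813.5 − 7(6315/62) = 3116/31.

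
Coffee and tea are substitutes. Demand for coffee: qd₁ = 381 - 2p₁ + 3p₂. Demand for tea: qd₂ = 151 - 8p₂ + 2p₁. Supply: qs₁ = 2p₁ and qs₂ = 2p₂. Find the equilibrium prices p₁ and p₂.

p₁ = 4263/34, p₂ = 683/17

Market 1: 381 - 2p₁ + 3p₂ = 2p₁ → 4p₁ - 3p₂ = 381.
Market 2: 10p₂ - 2p₁ = 151.
Eliminating p₂: 10×(1) + 3×(2) gives 34p₁ = 4263, so p₁ = 4263/34.
Back-substitute into (2): p₂ = (151 + 2×4263/34) / 10 = 683/17.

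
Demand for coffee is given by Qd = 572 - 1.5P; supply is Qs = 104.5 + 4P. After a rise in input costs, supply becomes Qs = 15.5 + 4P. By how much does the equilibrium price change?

Original equilibrium: P* = 85, Q* = 444.5.
New equilibrium: 572 - 1.5P = 15.5 + 4P, so 556.5 = 5.5P and P' = 1113/11; Q' = 572 − 1.5(1113/11) = 9245/22.
Change in price: 1113/11 − 85 = 178/11.

ΔP = 178/11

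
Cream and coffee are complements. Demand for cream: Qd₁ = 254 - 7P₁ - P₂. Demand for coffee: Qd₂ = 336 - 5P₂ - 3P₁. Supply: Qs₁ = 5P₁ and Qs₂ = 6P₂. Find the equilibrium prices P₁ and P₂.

P₁ = 2458/129, P₂ = 1090/43

Market 1: 254 - 7P₁ - P₂ = 5P₁ → 12P₁ + P₂ = 254.
Market 2: 11P₂ + 3P₁ = 336.
Eliminating P₂: 11×(1) − 1×(2) gives 129P₁ = 2458, so P₁ = 2458/129.
Back-substitute into (2): P₂ = (336 − 3×2458/129) / 11 = 1090/43.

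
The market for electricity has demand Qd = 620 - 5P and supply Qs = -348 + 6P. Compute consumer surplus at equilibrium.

Consumer surplus = 3240

Equilibrium: 620 - 5P = -348 + 6P gives P* = 88, Q* = 180.
Demand choke price (Qd = 0): P = 124.
CS = ½(124 − 88)(180) = 3240.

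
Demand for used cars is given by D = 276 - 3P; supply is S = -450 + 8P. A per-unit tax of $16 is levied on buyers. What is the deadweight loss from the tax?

Pre-tax equilibrium: P* = 66, Q* = 78.
Tax on buyers shifts demand to D = 276 − 3(P + 16) = 228 - 3P.
228 - 3P = -450 + 8P gives seller price Ps = 678/11; buyers pay Pb = 678/11 + 16 = 854/11.
New quantity: Q = 276 − 3(854/11) = 474/11.
DWL = ½ × 16 × (78 − 474/11) = 3072/11.

Deadweight loss = 3072/11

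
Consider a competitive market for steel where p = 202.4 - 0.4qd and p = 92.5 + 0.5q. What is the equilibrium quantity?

Set the two price expressions equal: 202.4 - 0.4q = 92.5 + 0.5q.
109.9 = 0.9q, so q* = 1099/9.
p* = 202.4 − (0.4)(1099/9) = 1382/9.

q* = 1099/9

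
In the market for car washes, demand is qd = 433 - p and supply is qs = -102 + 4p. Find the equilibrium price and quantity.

p* = 107, q* = 326

Set qd = qs: 433 - p = -102 + 4p.
535 = 5p, so p* = 107.
q* = 433 − 1(107) = 326.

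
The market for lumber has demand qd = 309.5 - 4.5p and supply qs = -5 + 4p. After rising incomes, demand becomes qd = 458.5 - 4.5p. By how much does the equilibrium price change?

Δp = 298/17

Original equilibrium: p* = 37, q* = 143.
New equilibrium: 458.5 - 4.5p = -5 + 4p, so 463.5 = 8.5p and p' = 927/17; q' = 458.5 − 4.5(927/17) = 3623/17.
Change in price: 927/17 − 37 = 298/17.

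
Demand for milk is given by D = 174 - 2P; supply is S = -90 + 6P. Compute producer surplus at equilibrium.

Producer surplus = 972

Equilibrium: 174 - 2P = -90 + 6P gives P* = 33, Q* = 108.
Supply starts at P = 15 (where S = 0).
PS = ½(33 − 15)(108) = 972.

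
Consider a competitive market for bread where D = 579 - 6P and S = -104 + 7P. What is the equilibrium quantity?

Set D = S: 579 - 6P = -104 + 7P.
683 = 13P, so P* = 683/13.
Q* = 579 − 6(683/13) = 3429/13.

Q* = 3429/13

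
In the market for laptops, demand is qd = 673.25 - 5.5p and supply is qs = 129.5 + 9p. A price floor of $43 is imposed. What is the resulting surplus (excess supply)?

Surplus = 79.75

Equilibrium price would be p* = 37.5, so the floor at 43 binds.
At p = 43: qd = 436.75, qs = 516.5.
Surplus = 516.5 − 436.75 = 79.75.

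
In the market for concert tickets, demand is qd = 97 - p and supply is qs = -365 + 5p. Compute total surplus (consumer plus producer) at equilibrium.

Total surplus = 240

Equilibrium: 97 - p = -365 + 5p gives p* = 77, q* = 20.
Demand choke price: p = 97; supply starts at p = 73.
CS = ½(97 − 77)(20) = 200; PS = ½(77 − 73)(20) = 40.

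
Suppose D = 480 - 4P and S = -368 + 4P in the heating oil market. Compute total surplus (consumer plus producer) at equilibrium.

Equilibrium: 480 - 4P = -368 + 4P gives P* = 106, Q* = 56.
Demand choke price: P = 120; supply starts at P = 92.
CS = ½(120 − 106)(56) = 392; PS = ½(106 − 92)(56) = 392.

Total surplus = 784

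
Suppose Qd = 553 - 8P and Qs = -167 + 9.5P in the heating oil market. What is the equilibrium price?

P* = 288/7

Set Qd = Qs: 553 - 8P = -167 + 9.5P.
720 = 17.5P, so P* = 288/7.
Q* = 553 − 8(288/7) = 1567/7.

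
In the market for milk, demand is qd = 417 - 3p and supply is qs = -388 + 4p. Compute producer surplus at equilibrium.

Equilibrium: 417 - 3p = -388 + 4p gives p* = 115, q* = 72.
Supply starts at p = 97 (where qs = 0).
PS = ½(115 − 97)(72) = 648.

Producer surplus = 648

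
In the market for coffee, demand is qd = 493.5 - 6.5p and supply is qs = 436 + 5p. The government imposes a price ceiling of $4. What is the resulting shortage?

Equilibrium price would be p* = 5, so the ceiling at 4 binds.
At p = 4: qd = 493.5 − 6.5(4) = 467.5, qs = 436 + 5(4) = 456.
Shortage = 467.5 − 456 = 11.5.

Shortage = 11.5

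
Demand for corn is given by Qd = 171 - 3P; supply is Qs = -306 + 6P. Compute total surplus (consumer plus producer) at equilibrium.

Equilibrium: 171 - 3P = -306 + 6P gives P* = 53, Q* = 12.
Demand choke price: P = 57; supply starts at P = 51.
CS = ½(57 − 53)(12) = 24; PS = ½(53 − 51)(12) = 12.

Total surplus = 36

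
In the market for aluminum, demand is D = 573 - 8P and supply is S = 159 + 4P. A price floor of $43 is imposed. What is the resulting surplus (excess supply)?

Equilibrium price would be P* = 34.5, so the floor at 43 binds.
At P = 43: D = 229, S = 331.
Surplus = 331 − 229 = 102.

Surplus = 102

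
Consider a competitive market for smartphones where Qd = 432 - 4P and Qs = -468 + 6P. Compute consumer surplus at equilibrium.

Equilibrium: 432 - 4P = -468 + 6P gives P* = 90, Q* = 72.
Demand choke price (Qd = 0): P = 108.
CS = ½(108 − 90)(72) = 648.

Consumer surplus = 648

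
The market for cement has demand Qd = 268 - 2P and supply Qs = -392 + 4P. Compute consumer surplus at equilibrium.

Equilibrium: 268 - 2P = -392 + 4P gives P* = 110, Q* = 48.
Demand choke price (Qd = 0): P = 134.
CS = ½(134 − 110)(48) = 576.

Consumer surplus = 576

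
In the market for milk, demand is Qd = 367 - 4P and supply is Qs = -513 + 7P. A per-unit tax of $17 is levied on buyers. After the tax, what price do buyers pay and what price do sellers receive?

Pre-tax equilibrium: P* = 80, Q* = 47.
Tax on buyers shifts demand to Qd = 367 − 4(P + 17) = 299 - 4P.
299 - 4P = -513 + 7P gives seller price Ps = 812/11; buyers pay Pb = 812/11 + 17 = 999/11.
New quantity: Q = 367 − 4(999/11) = 41/11.

Buyers pay 999/11, sellers receive 812/11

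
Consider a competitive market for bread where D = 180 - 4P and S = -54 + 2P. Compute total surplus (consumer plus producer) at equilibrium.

Total surplus = 216

Equilibrium: 180 - 4P = -54 + 2P gives P* = 39, Q* = 24.
Demand choke price: P = 45; supply starts at P = 27.
CS = ½(45 − 39)(24) = 72; PS = ½(39 − 27)(24) = 144.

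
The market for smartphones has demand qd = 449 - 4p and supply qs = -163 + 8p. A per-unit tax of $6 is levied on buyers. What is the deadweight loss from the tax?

Pre-tax equilibrium: p* = 51, q* = 245.
Tax on buyers shifts demand to qd = 449 − 4(p + 6) = 425 - 4p.
425 - 4p = -163 + 8p gives seller price ps = 49; buyers pay pb = 49 + 6 = 55.
New quantity: q = 449 − 4(55) = 229.
DWL = ½ × 6 × (245 − 229) = 48.

Deadweight loss = 48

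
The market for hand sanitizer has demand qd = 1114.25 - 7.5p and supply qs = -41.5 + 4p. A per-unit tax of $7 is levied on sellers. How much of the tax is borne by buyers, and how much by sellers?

Buyers bear 56/23, sellers bear 105/23

Pre-tax equilibrium: p* = 100.5, q* = 360.5.
Tax on sellers shifts supply to qs = -41.5 + 4(p − 7) = -69.5 + 4p.
1114.25 - 7.5p = -69.5 + 4p gives buyer price pb = 4735/46; sellers receive ps = 4735/46 − 7 = 4413/46.
New quantity: q = 1114.25 − 7.5(4735/46) = 15743/46.
Buyer burden = 4735/46 − 100.5 = 56/23; seller burden = 100.5 − 4413/46 = 105/23.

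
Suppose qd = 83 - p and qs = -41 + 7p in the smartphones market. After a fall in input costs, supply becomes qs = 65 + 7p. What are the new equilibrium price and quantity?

Original equilibrium: p* = 15.5, q* = 67.5.
New equilibrium: 83 - p = 65 + 7p, so 18 = 8p and p' = 2.25; q' = 83 − 1(2.25) = 80.75.

p' = 2.25, q' = 80.75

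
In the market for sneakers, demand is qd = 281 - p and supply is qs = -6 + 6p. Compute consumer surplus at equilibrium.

Consumer surplus = 28800

Equilibrium: 281 - p = -6 + 6p gives p* = 41, q* = 240.
Demand choke price (qd = 0): p = 281.
CS = ½(281 − 41)(240) = 28800.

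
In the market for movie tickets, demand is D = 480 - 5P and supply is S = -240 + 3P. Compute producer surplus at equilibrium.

Equilibrium: 480 - 5P = -240 + 3P gives P* = 90, Q* = 30.
Supply starts at P = 80 (where S = 0).
PS = ½(90 − 80)(30) = 150.

Producer surplus = 150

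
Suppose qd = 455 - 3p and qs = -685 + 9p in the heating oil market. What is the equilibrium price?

Set qd = qs: 455 - 3p = -685 + 9p.
1140 = 12p, so p* = 95.
q* = 455 − 3(95) = 170.

p* = 95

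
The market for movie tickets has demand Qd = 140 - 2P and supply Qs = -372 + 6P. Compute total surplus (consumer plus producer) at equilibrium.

Equilibrium: 140 - 2P = -372 + 6P gives P* = 64, Q* = 12.
Demand choke price: P = 70; supply starts at P = 62.
CS = ½(70 − 64)(12) = 36; PS = ½(64 − 62)(12) = 12.

Total surplus = 48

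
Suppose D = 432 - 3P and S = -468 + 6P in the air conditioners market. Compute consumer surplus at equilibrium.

Consumer surplus = 2904

Equilibrium: 432 - 3P = -468 + 6P gives P* = 100, Q* = 132.
Demand choke price (D = 0): P = 144.
CS = ½(144 − 100)(132) = 2904.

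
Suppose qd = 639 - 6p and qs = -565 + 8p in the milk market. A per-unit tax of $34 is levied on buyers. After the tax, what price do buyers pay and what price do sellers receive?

Buyers pay 738/7, sellers receive 500/7

Pre-tax equilibrium: p* = 86, q* = 123.
Tax on buyers shifts demand to qd = 639 − 6(p + 34) = 435 - 6p.
435 - 6p = -565 + 8p gives seller price ps = 500/7; buyers pay pb = 500/7 + 34 = 738/7.
New quantity: q = 639 − 6(738/7) = 45/7.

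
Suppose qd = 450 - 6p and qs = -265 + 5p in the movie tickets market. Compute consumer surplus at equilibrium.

Consumer surplus = 300

Equilibrium: 450 - 6p = -265 + 5p gives p* = 65, q* = 60.
Demand choke price (qd = 0): p = 75.
CS = ½(75 − 65)(60) = 300.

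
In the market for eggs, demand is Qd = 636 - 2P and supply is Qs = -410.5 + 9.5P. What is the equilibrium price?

P* = 91

Set Qd = Qs: 636 - 2P = -410.5 + 9.5P.
1046.5 = 11.5P, so P* = 91.
Q* = 636 − 2(91) = 454.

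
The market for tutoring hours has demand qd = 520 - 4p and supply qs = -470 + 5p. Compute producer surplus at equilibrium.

Producer surplus = 640

Equilibrium: 520 - 4p = -470 + 5p gives p* = 110, q* = 80.
Supply starts at p = 94 (where qs = 0).
PS = ½(110 − 94)(80) = 640.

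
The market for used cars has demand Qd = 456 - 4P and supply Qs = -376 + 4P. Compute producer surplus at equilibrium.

Producer surplus = 200

Equilibrium: 456 - 4P = -376 + 4P gives P* = 104, Q* = 40.
Supply starts at P = 94 (where Qs = 0).
PS = ½(104 − 94)(40) = 200.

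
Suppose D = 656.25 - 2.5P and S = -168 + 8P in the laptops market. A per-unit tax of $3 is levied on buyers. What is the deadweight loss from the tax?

Pre-tax equilibrium: P* = 78.5, Q* = 460.
Tax on buyers shifts demand to D = 656.25 − 2.5(P + 3) = 648.75 - 2.5P.
648.75 - 2.5P = -168 + 8P gives seller price Ps = 1089/14; buyers pay Pb = 1089/14 + 3 = 1131/14.
New quantity: Q = 656.25 − 2.5(1131/14) = 3180/7.
DWL = ½ × 3 × (460 − 3180/7) = 60/7.

Deadweight loss = 60/7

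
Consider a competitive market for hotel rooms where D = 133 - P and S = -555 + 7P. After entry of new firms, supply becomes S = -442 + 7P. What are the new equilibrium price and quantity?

P' = 71.875, Q' = 61.125

Original equilibrium: P* = 86, Q* = 47.
New equilibrium: 133 - P = -442 + 7P, so 575 = 8P and P' = 71.875; Q' = 133 − 1(71.875) = 61.125.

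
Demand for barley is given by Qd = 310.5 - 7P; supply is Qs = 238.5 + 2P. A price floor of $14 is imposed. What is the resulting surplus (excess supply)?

Equilibrium price would be P* = 8, so the floor at 14 binds.
At P = 14: Qd = 212.5, Qs = 266.5.
Surplus = 266.5 − 212.5 = 54.

Surplus = 54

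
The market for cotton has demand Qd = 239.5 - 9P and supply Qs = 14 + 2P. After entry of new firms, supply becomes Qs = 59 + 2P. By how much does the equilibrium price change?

Original equilibrium: P* = 20.5, Q* = 55.
New equilibrium: 239.5 - 9P = 59 + 2P, so 180.5 = 11P and P' = 361/22; Q' = 239.5 − 9(361/22) = 1010/11.
Change in price: 361/22 − 20.5 = -45/11.

ΔP = -45/11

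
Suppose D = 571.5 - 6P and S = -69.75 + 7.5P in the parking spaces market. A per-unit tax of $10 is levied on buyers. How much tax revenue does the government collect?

Pre-tax equilibrium: P* = 47.5, Q* = 286.5.
Tax on buyers shifts demand to D = 571.5 − 6(P + 10) = 511.5 - 6P.
511.5 - 6P = -69.75 + 7.5P gives seller price Ps = 775/18; buyers pay Pb = 775/18 + 10 = 955/18.
New quantity: Q = 571.5 − 6(955/18) = 1519/6.
Revenue = 10 × 1519/6 = 7595/3.

Tax revenue = 7595/3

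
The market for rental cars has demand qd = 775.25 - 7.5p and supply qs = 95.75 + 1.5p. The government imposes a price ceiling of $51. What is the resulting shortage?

Shortage = 220.5

Equilibrium price would be p* = 75.5, so the ceiling at 51 binds.
At p = 51: qd = 775.25 − 7.5(51) = 392.75, qs = 95.75 + 1.5(51) = 172.25.
Shortage = 392.75 − 172.25 = 220.5.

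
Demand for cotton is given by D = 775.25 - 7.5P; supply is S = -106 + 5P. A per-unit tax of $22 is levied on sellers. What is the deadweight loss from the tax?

Deadweight loss = 726

Pre-tax equilibrium: P* = 70.5, Q* = 246.5.
Tax on sellers shifts supply to S = -106 + 5(P − 22) = -216 + 5P.
775.25 - 7.5P = -216 + 5P gives buyer price Pb = 79.3; sellers receive Ps = 79.3 − 22 = 57.3.
New quantity: Q = 775.25 − 7.5(79.3) = 180.5.
DWL = ½ × 22 × (246.5 − 180.5) = 726.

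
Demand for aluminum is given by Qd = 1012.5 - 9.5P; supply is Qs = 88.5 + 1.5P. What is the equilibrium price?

P* = 84

Set Qd = Qs: 1012.5 - 9.5P = 88.5 + 1.5P.
924 = 11P, so P* = 84.
Q* = 1012.5 − 9.5(84) = 214.5.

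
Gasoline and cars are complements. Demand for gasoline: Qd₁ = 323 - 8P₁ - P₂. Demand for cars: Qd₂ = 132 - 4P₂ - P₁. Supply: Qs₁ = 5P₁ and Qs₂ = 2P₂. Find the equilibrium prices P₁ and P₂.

Market 1: 323 - 8P₁ - P₂ = 5P₁ → 13P₁ + P₂ = 323.
Market 2: 6P₂ + P₁ = 132.
Eliminating P₂: 6×(1) − 1×(2) gives 77P₁ = 1806, so P₁ = 258/11.
Back-substitute into (2): P₂ = (132 − 1×258/11) / 6 = 199/11.

P₁ = 258/11, P₂ = 199/11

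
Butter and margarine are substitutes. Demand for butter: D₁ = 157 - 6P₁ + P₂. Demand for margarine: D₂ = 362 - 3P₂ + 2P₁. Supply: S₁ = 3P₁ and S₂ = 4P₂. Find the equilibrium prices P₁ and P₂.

Market 1: 157 - 6P₁ + P₂ = 3P₁ → 9P₁ - P₂ = 157.
Market 2: 7P₂ - 2P₁ = 362.
Eliminating P₂: 7×(1) + 1×(2) gives 61P₁ = 1461, so P₁ = 1461/61.
Back-substitute into (2): P₂ = (362 + 2×1461/61) / 7 = 3572/61.

P₁ = 1461/61, P₂ = 3572/61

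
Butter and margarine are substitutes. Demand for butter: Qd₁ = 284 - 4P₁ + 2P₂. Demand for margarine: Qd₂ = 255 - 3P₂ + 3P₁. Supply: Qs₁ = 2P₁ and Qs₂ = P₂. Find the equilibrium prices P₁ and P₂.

Market 1: 284 - 4P₁ + 2P₂ = 2P₁ → 6P₁ - 2P₂ = 284.
Market 2: 4P₂ - 3P₁ = 255.
Eliminating P₂: 4×(1) + 2×(2) gives 18P₁ = 1646, so P₁ = 823/9.
Back-substitute into (2): P₂ = (255 + 3×823/9) / 4 = 397/3.

P₁ = 823/9, P₂ = 397/3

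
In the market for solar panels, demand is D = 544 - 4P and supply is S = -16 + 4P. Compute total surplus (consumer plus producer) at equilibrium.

Total surplus = 17424

Equilibrium: 544 - 4P = -16 + 4P gives P* = 70, Q* = 264.
Demand choke price: P = 136; supply starts at P = 4.
CS = ½(136 − 70)(264) = 8712; PS = ½(70 − 4)(264) = 8712.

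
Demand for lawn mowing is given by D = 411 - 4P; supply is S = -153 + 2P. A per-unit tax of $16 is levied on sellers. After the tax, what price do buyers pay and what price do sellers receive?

Buyers pay 298/3, sellers receive 250/3

Pre-tax equilibrium: P* = 94, Q* = 35.
Tax on sellers shifts supply to S = -153 + 2(P − 16) = -185 + 2P.
411 - 4P = -185 + 2P gives buyer price Pb = 298/3; sellers receive Ps = 298/3 − 16 = 250/3.
New quantity: Q = 411 − 4(298/3) = 41/3.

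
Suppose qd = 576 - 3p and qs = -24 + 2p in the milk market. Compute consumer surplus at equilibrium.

Equilibrium: 576 - 3p = -24 + 2p gives p* = 120, q* = 216.
Demand choke price (qd = 0): p = 192.
CS = ½(192 − 120)(216) = 7776.

Consumer surplus = 7776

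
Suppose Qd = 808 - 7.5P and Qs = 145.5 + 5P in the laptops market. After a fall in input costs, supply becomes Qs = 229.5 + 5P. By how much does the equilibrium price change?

Original equilibrium: P* = 53, Q* = 410.5.
New equilibrium: 808 - 7.5P = 229.5 + 5P, so 578.5 = 12.5P and P' = 46.28; Q' = 808 − 7.5(46.28) = 460.9.
Change in price: 46.28 − 53 = -6.72.

ΔP = -6.72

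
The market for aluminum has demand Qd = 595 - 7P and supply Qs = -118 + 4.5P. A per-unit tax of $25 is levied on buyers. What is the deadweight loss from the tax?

Deadweight loss = 39375/46

Pre-tax equilibrium: P* = 62, Q* = 161.
Tax on buyers shifts demand to Qd = 595 − 7(P + 25) = 420 - 7P.
420 - 7P = -118 + 4.5P gives seller price Ps = 1076/23; buyers pay Pb = 1076/23 + 25 = 1651/23.
New quantity: Q = 595 − 7(1651/23) = 2128/23.
DWL = ½ × 25 × (161 − 2128/23) = 39375/46.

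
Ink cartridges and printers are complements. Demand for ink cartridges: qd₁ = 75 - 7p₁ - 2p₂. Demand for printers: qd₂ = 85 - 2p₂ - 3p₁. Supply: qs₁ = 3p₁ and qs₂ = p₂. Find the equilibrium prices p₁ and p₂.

p₁ = 55/24, p₂ = 625/24

Market 1: 75 - 7p₁ - 2p₂ = 3p₁ → 10p₁ + 2p₂ = 75.
Market 2: 3p₂ + 3p₁ = 85.
Eliminating p₂: 3×(1) − 2×(2) gives 24p₁ = 55, so p₁ = 55/24.
Back-substitute into (2): p₂ = (85 − 3×55/24) / 3 = 625/24.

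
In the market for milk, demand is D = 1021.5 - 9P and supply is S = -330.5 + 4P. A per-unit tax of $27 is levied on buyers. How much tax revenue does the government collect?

Tax revenue = 7533/26

Pre-tax equilibrium: P* = 104, Q* = 85.5.
Tax on buyers shifts demand to D = 1021.5 − 9(P + 27) = 778.5 - 9P.
778.5 - 9P = -330.5 + 4P gives seller price Ps = 1109/13; buyers pay Pb = 1109/13 + 27 = 1460/13.
New quantity: Q = 1021.5 − 9(1460/13) = 279/26.
Revenue = 27 × 279/26 = 7533/26.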